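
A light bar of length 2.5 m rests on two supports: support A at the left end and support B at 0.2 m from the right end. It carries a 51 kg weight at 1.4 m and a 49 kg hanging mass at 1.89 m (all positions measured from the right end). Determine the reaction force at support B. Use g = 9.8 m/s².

R_B ≈ 366 N

Sum moments about support A (its reaction then has zero moment arm).
Weight: 51 × 9.8 = 499.8 N down at 1.4 m → arm 1.1 m, τ = 499.8 × 1.1 = 549.8 N·m clockwise.
Hanging mass: 49 × 9.8 = 480.2 N down at 1.89 m → arm 0.61 m, τ = 480.2 × 0.61 = 292.9 N·m clockwise.
Net load moment about support A = 842.7 N·m clockwise.
Reaction R at support B is upward at 0.2 m, arm 2.3 m → moment R × 2.3 counterclockwise.
Setting net torque to zero: R × 2.3 = 842.7 → R = 366 N.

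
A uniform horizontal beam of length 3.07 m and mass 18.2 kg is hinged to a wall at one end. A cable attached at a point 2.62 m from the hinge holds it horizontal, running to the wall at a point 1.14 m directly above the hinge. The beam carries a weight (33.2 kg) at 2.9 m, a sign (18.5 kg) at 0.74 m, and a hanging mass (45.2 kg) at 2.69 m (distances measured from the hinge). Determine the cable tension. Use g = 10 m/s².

Take moments about the hinge.
Beam weight: 18.2 × 10 = 182 N down at 1.535 m → arm 1.535 m, τ = 182 × 1.535 = 279.4 N·m clockwise.
Weight: 33.2 × 10 = 332 N down at 2.9 m → arm 2.9 m, τ = 332 × 2.9 = 962.8 N·m clockwise.
Sign: 18.5 × 10 = 185 N down at 0.74 m → arm 0.74 m, τ = 185 × 0.74 = 136.9 N·m clockwise.
Hanging mass: 45.2 × 10 = 452 N down at 2.69 m → arm 2.69 m, τ = 452 × 2.69 = 1216 N·m clockwise.
Total clockwise load moment = 2595 N·m.
The cable tension T acts at 2.62 m; only its component perpendicular to the beam, T sinθ, produces torque. sinθ = h/√(h²+d²) = 1.14/√(1.14²+2.62²) = 0.399.
For rotational equilibrium, T × 2.62 × 0.399 = 2595, so T = 2595 / 1.045 = 2480 N.

T ≈ 2480 N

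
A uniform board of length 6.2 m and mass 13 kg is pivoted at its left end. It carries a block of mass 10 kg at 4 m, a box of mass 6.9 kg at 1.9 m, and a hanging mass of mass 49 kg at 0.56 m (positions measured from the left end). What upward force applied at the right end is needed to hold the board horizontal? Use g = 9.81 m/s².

Sum moments about the left end (the unknown pivot reaction has zero arm there).
Beam weight: 13 × 9.81 = 127.5 N down at 3.1 m → arm 3.1 m, τ = 127.5 × 3.1 = 395.2 N·m clockwise.
Block: 10 × 9.81 = 98.1 N down at 4 m → arm 4 m, τ = 98.1 × 4 = 392.4 N·m clockwise.
Box: 6.9 × 9.81 = 67.69 N down at 1.9 m → arm 1.9 m, τ = 67.69 × 1.9 = 128.6 N·m clockwise.
Hanging mass: 49 × 9.81 = 480.7 N down at 0.56 m → arm 0.56 m, τ = 480.7 × 0.56 = 269.2 N·m clockwise.
Net moment of the loads = 1185 N·m clockwise.
The upward force F acts at the right end, arm 6.2 m, giving F × 6.2 counterclockwise.
Balancing moments: F × 6.2 = 1185, giving F = 1185 / 6.2 = 191 N.

F ≈ 191 N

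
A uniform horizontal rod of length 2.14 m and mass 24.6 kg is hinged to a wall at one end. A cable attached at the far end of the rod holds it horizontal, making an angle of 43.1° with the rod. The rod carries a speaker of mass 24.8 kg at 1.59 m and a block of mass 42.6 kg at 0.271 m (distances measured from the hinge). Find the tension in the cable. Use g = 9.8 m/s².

T ≈ 518 N

Take moments about the hinge.
Beam weight: 24.6 × 9.8 = 241.1 N down at 1.07 m → arm 1.07 m, τ = 241.1 × 1.07 = 258 N·m clockwise.
Speaker: 24.8 × 9.8 = 243 N down at 1.59 m → arm 1.59 m, τ = 243 × 1.59 = 386.4 N·m clockwise.
Block: 42.6 × 9.8 = 417.5 N down at 0.271 m → arm 0.271 m, τ = 417.5 × 0.271 = 113.1 N·m clockwise.
Total clockwise load moment = 757.5 N·m.
The cable tension T acts at 2.14 m; only its component perpendicular to the rod, T sinθ, produces torque. sin 43.1° = 0.6833.
Balancing moments: T × 2.14 × 0.6833 = 757.5, giving T = 757.5 / 1.462 = 518 N.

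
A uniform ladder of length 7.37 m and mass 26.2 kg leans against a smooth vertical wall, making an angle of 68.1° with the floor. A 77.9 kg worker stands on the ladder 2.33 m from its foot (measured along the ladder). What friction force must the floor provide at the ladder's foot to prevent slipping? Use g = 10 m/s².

Taking torques about the foot of the ladder:
Ladder weight 26.2×10 = 262 N acts at 3.685 m along the ladder; its horizontal arm is 3.685·cos68.1° = 1.374 m → τ = 360 N·m clockwise.
Worker: 77.9×10 = 779 N at 2.33 m → arm 0.8691 m → τ = 677 N·m clockwise.
Wall normal N acts horizontally at the top; its moment arm is the height L sinθ = 7.37·sin68.1° = 6.838 m, counterclockwise.
Setting net torque to zero: N × 6.838 = 1037 → N = 152 N.
ΣFx = 0: friction at the foot balances the wall's push, so f = N_wall = 152 N.

f ≈ 152 N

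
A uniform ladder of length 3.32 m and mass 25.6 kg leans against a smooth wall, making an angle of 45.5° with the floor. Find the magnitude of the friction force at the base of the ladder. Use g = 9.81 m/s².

Taking torques about the foot of the ladder:
Ladder weight 25.6×9.81 = 251.1 N acts at 1.66 m along the ladder; its horizontal arm is 1.66·cos45.5° = 1.164 m → τ = 292.3 N·m clockwise.
Wall normal N acts horizontally at the top; its moment arm is the height L sinθ = 3.32·sin45.5° = 2.368 m, counterclockwise.
For rotational equilibrium, N × 2.368 = 292.3, so N = 123 N.
ΣFx = 0: friction at the foot balances the wall's push, so f = N_wall = 123 N.

f ≈ 123 N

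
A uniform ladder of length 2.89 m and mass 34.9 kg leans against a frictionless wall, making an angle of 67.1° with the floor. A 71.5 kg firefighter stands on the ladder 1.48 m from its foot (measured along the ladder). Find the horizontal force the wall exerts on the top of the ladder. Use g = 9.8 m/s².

About the foot of the ladder:
Ladder weight 34.9×9.8 = 342 N acts at 1.445 m along the ladder; its horizontal arm is 1.445·cos67.1° = 0.5623 m → τ = 192.3 N·m clockwise.
Firefighter: 71.5×9.8 = 700.7 N at 1.48 m → arm 0.5759 m → τ = 403.5 N·m clockwise.
Wall normal N acts horizontally at the top; its moment arm is the height L sinθ = 2.89·sin67.1° = 2.662 m, counterclockwise.
Setting net torque to zero: N × 2.662 = 595.8 → N = 224 N.

N_wall ≈ 224 N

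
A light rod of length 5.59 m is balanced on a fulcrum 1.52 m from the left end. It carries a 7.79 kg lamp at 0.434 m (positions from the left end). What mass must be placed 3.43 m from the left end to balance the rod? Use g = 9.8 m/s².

m ≈ 4.43 kg

About the fulcrum (at 1.52 m from the left end):
Lamp: 7.79 × 9.8 = 76.34 N down at 0.434 m → arm 1.086 m, τ = 76.34 × 1.086 = 82.91 N·m counterclockwise.
Net moment of known loads = 82.91 N·m counterclockwise.
An unknown mass m at 3.43 m has arm 1.91 m; its moment is m·g·1.91 clockwise.
Στ = 0 ⇒ m × 9.8 × 1.91 = 82.91 ⇒ m = 82.91 / (9.8 × 1.91) = 4.43 kg.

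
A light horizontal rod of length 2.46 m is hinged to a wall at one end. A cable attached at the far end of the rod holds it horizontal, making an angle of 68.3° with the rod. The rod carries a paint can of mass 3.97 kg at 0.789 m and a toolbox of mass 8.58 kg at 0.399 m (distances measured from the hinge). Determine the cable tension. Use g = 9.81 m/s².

Take moments about the hinge.
Paint can: 3.97 × 9.81 = 38.95 N down at 0.789 m → arm 0.789 m, τ = 38.95 × 0.789 = 30.73 N·m clockwise.
Toolbox: 8.58 × 9.81 = 84.17 N down at 0.399 m → arm 0.399 m, τ = 84.17 × 0.399 = 33.58 N·m clockwise.
Total clockwise load moment = 64.31 N·m.
The cable tension T acts at 2.46 m; only its component perpendicular to the rod, T sinθ, produces torque. sin 68.3° = 0.9291.
Balancing moments: T × 2.46 × 0.9291 = 64.31, giving T = 64.31 / 2.286 = 28.1 N.

T ≈ 28.1 N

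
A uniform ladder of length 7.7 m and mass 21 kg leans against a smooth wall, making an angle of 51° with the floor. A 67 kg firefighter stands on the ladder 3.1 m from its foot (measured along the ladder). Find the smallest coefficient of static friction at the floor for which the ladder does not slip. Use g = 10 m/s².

About the foot of the ladder:
Ladder weight 21×10 = 210 N acts at 3.85 m along the ladder; its horizontal arm is 3.85·cos51° = 2.423 m → τ = 508.8 N·m clockwise.
Firefighter: 67×10 = 670 N at 3.1 m → arm 1.951 m → τ = 1307 N·m clockwise.
Wall normal N acts horizontally at the top; its moment arm is the height L sinθ = 7.7·sin51° = 5.984 m, counterclockwise.
For rotational equilibrium, N × 5.984 = 1816, so N = 303.5 N.
ΣFx = 0 ⇒ f = N_wall = 303.5 N. ΣFy = 0 ⇒ N_floor = 880 N.
μ_min = f / N_floor = 303.5 / 880 = 0.345.

μ_min ≈ 0.345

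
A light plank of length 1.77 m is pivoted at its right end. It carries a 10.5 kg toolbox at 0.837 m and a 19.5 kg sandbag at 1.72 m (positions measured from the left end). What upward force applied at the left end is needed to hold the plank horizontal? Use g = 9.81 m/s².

F ≈ 59.7 N

Sum moments about the right end (the unknown pivot reaction has zero arm there).
Toolbox: 10.5 × 9.81 = 103 N down at 0.837 m → arm 0.933 m, τ = 103 × 0.933 = 96.1 N·m counterclockwise.
Sandbag: 19.5 × 9.81 = 191.3 N down at 1.72 m → arm 0.05 m, τ = 191.3 × 0.05 = 9.565 N·m counterclockwise.
Net moment of the loads = 105.7 N·m counterclockwise.
The upward force F acts at the left end, arm 1.77 m, giving F × 1.77 clockwise.
Στ = 0 ⇒ F × 1.77 = 105.7 ⇒ F = 105.7 / 1.77 = 59.7 N.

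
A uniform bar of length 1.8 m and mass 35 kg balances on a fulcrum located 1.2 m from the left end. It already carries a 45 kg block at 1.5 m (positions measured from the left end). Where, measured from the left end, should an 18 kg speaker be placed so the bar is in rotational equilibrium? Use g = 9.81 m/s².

x ≈ 1.03 m from the left end

Choose the fulcrum (at 1.2 m from the left end) as the axis so the support reaction has zero arm there.
Beam weight: 35 × 9.81 = 343.4 N down at 0.9 m → arm 0.3 m, τ = 343.4 × 0.3 = 103 N·m counterclockwise.
Block: 45 × 9.81 = 441.5 N down at 1.5 m → arm 0.3 m, τ = 441.5 × 0.3 = 132.4 N·m clockwise.
Net moment of existing loads = 29.4 N·m clockwise.
The speaker weighs 18 × 9.81 = 176.6 N and must supply an equal counterclockwise moment, so its lever arm about the fulcrum is 29.4 / 176.6 = 0.166 m.
That puts it at 1.2 − 0.166 = 1.03 m from the left end.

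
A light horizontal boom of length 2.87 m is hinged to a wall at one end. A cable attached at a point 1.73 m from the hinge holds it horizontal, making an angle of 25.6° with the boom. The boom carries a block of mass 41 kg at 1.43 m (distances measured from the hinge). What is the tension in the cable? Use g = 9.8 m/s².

T ≈ 769 N

Sum moments about the hinge (the unknown hinge reaction has zero arm there).
Block: 41 × 9.8 = 401.8 N down at 1.43 m → arm 1.43 m, τ = 401.8 × 1.43 = 574.6 N·m clockwise.
Total clockwise load moment = 574.6 N·m.
The cable tension T acts at 1.73 m; only its component perpendicular to the boom, T sinθ, produces torque. sin 25.6° = 0.4321.
Στ = 0 ⇒ T × 1.73 × 0.4321 = 574.6 ⇒ T = 574.6 / 0.7475 = 769 N.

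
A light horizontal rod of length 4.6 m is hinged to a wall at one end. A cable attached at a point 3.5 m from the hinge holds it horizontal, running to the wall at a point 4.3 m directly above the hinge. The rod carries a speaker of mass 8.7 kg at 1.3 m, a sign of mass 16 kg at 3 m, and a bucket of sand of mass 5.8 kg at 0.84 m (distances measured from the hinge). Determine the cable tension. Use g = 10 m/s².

Taking torques about the hinge:
Speaker: 8.7 × 10 = 87 N down at 1.3 m → arm 1.3 m, τ = 87 × 1.3 = 113.1 N·m clockwise.
Sign: 16 × 10 = 160 N down at 3 m → arm 3 m, τ = 160 × 3 = 480 N·m clockwise.
Bucket of sand: 5.8 × 10 = 58 N down at 0.84 m → arm 0.84 m, τ = 58 × 0.84 = 48.72 N·m clockwise.
Total clockwise load moment = 641.8 N·m.
The cable tension T acts at 3.5 m; only its component perpendicular to the rod, T sinθ, produces torque. sinθ = h/√(h²+d²) = 4.3/√(4.3²+3.5²) = 0.7756.
Setting net torque to zero: T × 3.5 × 0.7756 = 641.8 → T = 641.8 / 2.715 = 236 N.

T ≈ 236 N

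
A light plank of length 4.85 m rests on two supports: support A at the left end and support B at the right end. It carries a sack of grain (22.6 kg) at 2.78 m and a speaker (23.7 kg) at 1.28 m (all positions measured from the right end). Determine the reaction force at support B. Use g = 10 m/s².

R_B ≈ 271 N

Take moments about support A.
Sack of grain: 22.6 × 10 = 226 N down at 2.78 m → arm 2.07 m, τ = 226 × 2.07 = 467.8 N·m clockwise.
Speaker: 23.7 × 10 = 237 N down at 1.28 m → arm 3.57 m, τ = 237 × 3.57 = 846.1 N·m clockwise.
Net load moment about support A = 1314 N·m clockwise.
Reaction R at support B is upward at 0 m, arm 4.85 m → moment R × 4.85 counterclockwise.
Στ = 0 ⇒ R × 4.85 = 1314 ⇒ R = 271 N.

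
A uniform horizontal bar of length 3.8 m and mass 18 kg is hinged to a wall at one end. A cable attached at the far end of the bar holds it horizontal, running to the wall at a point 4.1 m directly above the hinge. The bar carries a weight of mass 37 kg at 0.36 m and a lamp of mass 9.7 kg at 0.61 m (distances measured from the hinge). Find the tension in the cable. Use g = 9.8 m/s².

T ≈ 188 N

About the hinge:
Beam weight: 18 × 9.8 = 176.4 N down at 1.9 m → arm 1.9 m, τ = 176.4 × 1.9 = 335.2 N·m clockwise.
Weight: 37 × 9.8 = 362.6 N down at 0.36 m → arm 0.36 m, τ = 362.6 × 0.36 = 130.5 N·m clockwise.
Lamp: 9.7 × 9.8 = 95.06 N down at 0.61 m → arm 0.61 m, τ = 95.06 × 0.61 = 57.99 N·m clockwise.
Total clockwise load moment = 523.7 N·m.
The cable tension T acts at 3.8 m; only its component perpendicular to the bar, T sinθ, produces torque. sinθ = h/√(h²+d²) = 4.1/√(4.1²+3.8²) = 0.7334.
For rotational equilibrium, T × 3.8 × 0.7334 = 523.7, so T = 523.7 / 2.787 = 188 N.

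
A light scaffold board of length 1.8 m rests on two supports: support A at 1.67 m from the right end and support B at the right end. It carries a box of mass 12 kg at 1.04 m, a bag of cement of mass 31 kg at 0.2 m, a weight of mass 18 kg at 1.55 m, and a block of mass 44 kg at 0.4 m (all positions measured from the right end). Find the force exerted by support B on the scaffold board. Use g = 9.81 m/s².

Choose support A as the axis so its reaction then has zero moment arm.
Box: 12 × 9.81 = 117.7 N down at 1.04 m → arm 0.63 m, τ = 117.7 × 0.63 = 74.15 N·m clockwise.
Bag of cement: 31 × 9.81 = 304.1 N down at 0.2 m → arm 1.47 m, τ = 304.1 × 1.47 = 447 N·m clockwise.
Weight: 18 × 9.81 = 176.6 N down at 1.55 m → arm 0.12 m, τ = 176.6 × 0.12 = 21.19 N·m clockwise.
Block: 44 × 9.81 = 431.6 N down at 0.4 m → arm 1.27 m, τ = 431.6 × 1.27 = 548.1 N·m clockwise.
Net load moment about support A = 1090 N·m clockwise.
Reaction R at support B is upward at 0 m, arm 1.67 m → moment R × 1.67 counterclockwise.
For rotational equilibrium, R × 1.67 = 1090, so R = 653 N.

R_B ≈ 653 N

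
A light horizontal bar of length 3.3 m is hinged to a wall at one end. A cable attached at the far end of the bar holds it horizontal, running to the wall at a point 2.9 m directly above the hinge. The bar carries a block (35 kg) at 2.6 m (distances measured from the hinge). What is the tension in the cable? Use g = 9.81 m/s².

Sum moments about the hinge (the unknown hinge reaction has zero arm there).
Block: 35 × 9.81 = 343.4 N down at 2.6 m → arm 2.6 m, τ = 343.4 × 2.6 = 892.8 N·m clockwise.
Total clockwise load moment = 892.8 N·m.
The cable tension T acts at 3.3 m; only its component perpendicular to the bar, T sinθ, produces torque. sinθ = h/√(h²+d²) = 2.9/√(2.9²+3.3²) = 0.6601.
Balancing moments: T × 3.3 × 0.6601 = 892.8, giving T = 892.8 / 2.178 = 410 N.

T ≈ 410 N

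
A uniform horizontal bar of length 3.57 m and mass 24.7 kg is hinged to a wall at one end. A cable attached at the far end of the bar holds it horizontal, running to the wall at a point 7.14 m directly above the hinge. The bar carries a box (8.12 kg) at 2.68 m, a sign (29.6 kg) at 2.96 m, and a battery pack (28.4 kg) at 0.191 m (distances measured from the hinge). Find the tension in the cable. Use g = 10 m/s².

T ≈ 498 N

Choose the hinge as the axis so the unknown hinge reaction has zero arm there.
Beam weight: 24.7 × 10 = 247 N down at 1.785 m → arm 1.785 m, τ = 247 × 1.785 = 440.9 N·m clockwise.
Box: 8.12 × 10 = 81.2 N down at 2.68 m → arm 2.68 m, τ = 81.2 × 2.68 = 217.6 N·m clockwise.
Sign: 29.6 × 10 = 296 N down at 2.96 m → arm 2.96 m, τ = 296 × 2.96 = 876.2 N·m clockwise.
Battery pack: 28.4 × 10 = 284 N down at 0.191 m → arm 0.191 m, τ = 284 × 0.191 = 54.24 N·m clockwise.
Total clockwise load moment = 1589 N·m.
The cable tension T acts at 3.57 m; only its component perpendicular to the bar, T sinθ, produces torque. sinθ = h/√(h²+d²) = 7.14/√(7.14²+3.57²) = 0.8944.
For rotational equilibrium, T × 3.57 × 0.8944 = 1589, so T = 1589 / 3.193 = 498 N.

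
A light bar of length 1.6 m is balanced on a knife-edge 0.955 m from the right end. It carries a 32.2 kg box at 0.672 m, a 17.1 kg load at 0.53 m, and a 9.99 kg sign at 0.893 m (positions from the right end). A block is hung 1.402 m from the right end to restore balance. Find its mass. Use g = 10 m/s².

m ≈ 38 kg

Take moments about the knife-edge (at 0.955 m from the right end).
Box: 32.2 × 10 = 322 N down at 0.672 m → arm 0.283 m, τ = 322 × 0.283 = 91.13 N·m clockwise.
Load: 17.1 × 10 = 171 N down at 0.53 m → arm 0.425 m, τ = 171 × 0.425 = 72.67 N·m clockwise.
Sign: 9.99 × 10 = 99.9 N down at 0.893 m → arm 0.062 m, τ = 99.9 × 0.062 = 6.194 N·m clockwise.
Net moment of known loads = 170 N·m clockwise.
An unknown mass m at 1.402 m has arm 0.447 m; its moment is m·g·0.447 counterclockwise.
Setting net torque to zero: m × 10 × 0.447 = 170 → m = 170 / (10 × 0.447) = 38 kg.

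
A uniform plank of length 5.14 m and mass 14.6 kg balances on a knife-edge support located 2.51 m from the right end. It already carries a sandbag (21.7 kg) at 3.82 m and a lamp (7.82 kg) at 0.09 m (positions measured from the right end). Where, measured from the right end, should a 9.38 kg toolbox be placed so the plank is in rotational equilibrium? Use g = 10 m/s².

Sum moments about the knife-edge support (at 2.51 m from the right end) (the support reaction has zero arm there).
Beam weight: 14.6 × 10 = 146 N down at 2.57 m → arm 0.06 m, τ = 146 × 0.06 = 8.76 N·m counterclockwise.
Sandbag: 21.7 × 10 = 217 N down at 3.82 m → arm 1.31 m, τ = 217 × 1.31 = 284.3 N·m counterclockwise.
Lamp: 7.82 × 10 = 78.2 N down at 0.09 m → arm 2.42 m, τ = 78.2 × 2.42 = 189.2 N·m clockwise.
Net moment of existing loads = 103.9 N·m counterclockwise.
The toolbox weighs 9.38 × 10 = 93.8 N and must supply an equal clockwise moment, so its lever arm about the knife-edge support is 103.9 / 93.8 = 1.11 m.
That puts it at 2.51 − 1.11 = 1.4 m from the right end.

x ≈ 1.4 m from the right end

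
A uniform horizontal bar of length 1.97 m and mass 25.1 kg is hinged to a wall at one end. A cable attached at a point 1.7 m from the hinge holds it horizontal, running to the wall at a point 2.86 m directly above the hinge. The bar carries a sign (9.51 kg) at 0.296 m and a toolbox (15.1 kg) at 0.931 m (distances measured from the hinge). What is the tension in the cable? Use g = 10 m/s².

T ≈ 285 N

Choose the hinge as the axis so the unknown hinge reaction has zero arm there.
Beam weight: 25.1 × 10 = 251 N down at 0.985 m → arm 0.985 m, τ = 251 × 0.985 = 247.2 N·m clockwise.
Sign: 9.51 × 10 = 95.1 N down at 0.296 m → arm 0.296 m, τ = 95.1 × 0.296 = 28.15 N·m clockwise.
Toolbox: 15.1 × 10 = 151 N down at 0.931 m → arm 0.931 m, τ = 151 × 0.931 = 140.6 N·m clockwise.
Total clockwise load moment = 415.9 N·m.
The cable tension T acts at 1.7 m; only its component perpendicular to the bar, T sinθ, produces torque. sinθ = h/√(h²+d²) = 2.86/√(2.86²+1.7²) = 0.8596.
For rotational equilibrium, T × 1.7 × 0.8596 = 415.9, so T = 415.9 / 1.461 = 285 N.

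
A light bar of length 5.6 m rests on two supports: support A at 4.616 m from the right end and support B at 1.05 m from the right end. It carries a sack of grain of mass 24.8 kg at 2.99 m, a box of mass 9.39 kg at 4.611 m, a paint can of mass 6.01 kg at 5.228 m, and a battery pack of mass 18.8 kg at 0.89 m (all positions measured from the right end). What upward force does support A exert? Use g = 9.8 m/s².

Sum moments about support B (its reaction then has zero moment arm).
Sack of grain: 24.8 × 9.8 = 243 N down at 2.99 m → arm 1.94 m, τ = 243 × 1.94 = 471.4 N·m counterclockwise.
Box: 9.39 × 9.8 = 92.02 N down at 4.611 m → arm 3.561 m, τ = 92.02 × 3.561 = 327.7 N·m counterclockwise.
Paint can: 6.01 × 9.8 = 58.9 N down at 5.228 m → arm 4.178 m, τ = 58.9 × 4.178 = 246.1 N·m counterclockwise.
Battery pack: 18.8 × 9.8 = 184.2 N down at 0.89 m → arm 0.16 m, τ = 184.2 × 0.16 = 29.47 N·m clockwise.
Net load moment about support B = 1016 N·m counterclockwise.
Reaction R at support A is upward at 4.616 m, arm 3.566 m → moment R × 3.566 clockwise.
For rotational equilibrium, R × 3.566 = 1016, so R = 285 N.

R_A ≈ 285 N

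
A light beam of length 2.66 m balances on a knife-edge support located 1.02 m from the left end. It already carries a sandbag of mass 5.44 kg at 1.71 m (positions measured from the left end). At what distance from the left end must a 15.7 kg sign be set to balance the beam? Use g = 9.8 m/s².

Taking torques about the knife-edge support (at 1.02 m from the left end):
Sandbag: 5.44 × 9.8 = 53.31 N down at 1.71 m → arm 0.69 m, τ = 53.31 × 0.69 = 36.78 N·m clockwise.
Net moment of existing loads = 36.78 N·m clockwise.
The sign weighs 15.7 × 9.8 = 153.9 N and must supply an equal counterclockwise moment, so its lever arm about the knife-edge support is 36.78 / 153.9 = 0.239 m.
That puts it at 1.02 − 0.239 = 0.781 m from the left end.

x ≈ 0.781 m from the left end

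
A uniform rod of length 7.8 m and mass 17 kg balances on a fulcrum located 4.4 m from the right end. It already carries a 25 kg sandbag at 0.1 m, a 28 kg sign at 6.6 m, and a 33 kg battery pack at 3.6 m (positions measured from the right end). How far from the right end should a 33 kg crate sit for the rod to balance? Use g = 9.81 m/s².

About the fulcrum (at 4.4 m from the right end):
Beam weight: 17 × 9.81 = 166.8 N down at 3.9 m → arm 0.5 m, τ = 166.8 × 0.5 = 83.4 N·m clockwise.
Sandbag: 25 × 9.81 = 245.2 N down at 0.1 m → arm 4.3 m, τ = 245.2 × 4.3 = 1054 N·m clockwise.
Sign: 28 × 9.81 = 274.7 N down at 6.6 m → arm 2.2 m, τ = 274.7 × 2.2 = 604.3 N·m counterclockwise.
Battery pack: 33 × 9.81 = 323.7 N down at 3.6 m → arm 0.8 m, τ = 323.7 × 0.8 = 259 N·m clockwise.
Net moment of existing loads = 792.1 N·m clockwise.
The crate weighs 33 × 9.81 = 323.7 N and must supply an equal counterclockwise moment, so its lever arm about the fulcrum is 792.1 / 323.7 = 2.45 m.
That puts it at 4.4 + 2.45 = 6.85 m from the right end.

x ≈ 6.85 m from the right end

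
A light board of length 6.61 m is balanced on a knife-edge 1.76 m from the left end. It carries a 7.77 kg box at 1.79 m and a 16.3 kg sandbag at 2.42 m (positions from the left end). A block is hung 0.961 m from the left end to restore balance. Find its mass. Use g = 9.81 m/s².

Choose the knife-edge (at 1.76 m from the left end) as the axis so the support reaction has zero arm there.
Box: 7.77 × 9.81 = 76.22 N down at 1.79 m → arm 0.03 m, τ = 76.22 × 0.03 = 2.287 N·m clockwise.
Sandbag: 16.3 × 9.81 = 159.9 N down at 2.42 m → arm 0.66 m, τ = 159.9 × 0.66 = 105.5 N·m clockwise.
Net moment of known loads = 107.8 N·m clockwise.
An unknown mass m at 0.961 m has arm 0.799 m; its moment is m·g·0.799 counterclockwise.
Balancing moments: m × 9.81 × 0.799 = 107.8, giving m = 107.8 / (9.81 × 0.799) = 13.8 kg.

m ≈ 13.8 kg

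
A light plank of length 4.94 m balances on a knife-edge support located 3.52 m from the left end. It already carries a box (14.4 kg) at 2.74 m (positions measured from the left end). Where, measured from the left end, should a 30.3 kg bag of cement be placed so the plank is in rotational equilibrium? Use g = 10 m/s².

x ≈ 3.89 m from the left end

Take moments about the knife-edge support (at 3.52 m from the left end).
Box: 14.4 × 10 = 144 N down at 2.74 m → arm 0.78 m, τ = 144 × 0.78 = 112.3 N·m counterclockwise.
Net moment of existing loads = 112.3 N·m counterclockwise.
The bag of cement weighs 30.3 × 10 = 303 N and must supply an equal clockwise moment, so its lever arm about the knife-edge support is 112.3 / 303 = 0.371 m.
That puts it at 3.52 + 0.371 = 3.89 m from the left end.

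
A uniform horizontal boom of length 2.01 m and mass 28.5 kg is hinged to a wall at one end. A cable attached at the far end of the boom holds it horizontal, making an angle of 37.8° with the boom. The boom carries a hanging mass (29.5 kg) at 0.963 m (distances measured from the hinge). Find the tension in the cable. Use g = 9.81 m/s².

Sum moments about the hinge (the unknown hinge reaction has zero arm there).
Beam weight: 28.5 × 9.81 = 279.6 N down at 1.005 m → arm 1.005 m, τ = 279.6 × 1.005 = 281 N·m clockwise.
Hanging mass: 29.5 × 9.81 = 289.4 N down at 0.963 m → arm 0.963 m, τ = 289.4 × 0.963 = 278.7 N·m clockwise.
Total clockwise load moment = 559.7 N·m.
The cable tension T acts at 2.01 m; only its component perpendicular to the boom, T sinθ, produces torque. sin 37.8° = 0.6129.
Στ = 0 ⇒ T × 2.01 × 0.6129 = 559.7 ⇒ T = 559.7 / 1.232 = 454 N.

T ≈ 454 N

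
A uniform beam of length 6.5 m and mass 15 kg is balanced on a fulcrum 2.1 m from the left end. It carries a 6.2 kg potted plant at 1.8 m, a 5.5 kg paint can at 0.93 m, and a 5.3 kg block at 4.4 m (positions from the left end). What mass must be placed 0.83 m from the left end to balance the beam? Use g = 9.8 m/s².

Taking torques about the fulcrum (at 2.1 m from the left end):
Beam weight: 15 × 9.8 = 147 N down at 3.25 m → arm 1.15 m, τ = 147 × 1.15 = 169 N·m clockwise.
Potted plant: 6.2 × 9.8 = 60.76 N down at 1.8 m → arm 0.3 m, τ = 60.76 × 0.3 = 18.23 N·m counterclockwise.
Paint can: 5.5 × 9.8 = 53.9 N down at 0.93 m → arm 1.17 m, τ = 53.9 × 1.17 = 63.06 N·m counterclockwise.
Block: 5.3 × 9.8 = 51.94 N down at 4.4 m → arm 2.3 m, τ = 51.94 × 2.3 = 119.5 N·m clockwise.
Net moment of known loads = 207.2 N·m clockwise.
An unknown mass m at 0.83 m has arm 1.27 m; its moment is m·g·1.27 counterclockwise.
Balancing moments: m × 9.8 × 1.27 = 207.2, giving m = 207.2 / (9.8 × 1.27) = 16.6 kg.

m ≈ 16.6 kg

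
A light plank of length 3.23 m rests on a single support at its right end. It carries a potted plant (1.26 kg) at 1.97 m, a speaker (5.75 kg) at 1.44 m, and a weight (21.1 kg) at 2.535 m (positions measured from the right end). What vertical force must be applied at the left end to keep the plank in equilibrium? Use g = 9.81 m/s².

F ≈ 195 N

Sum moments about the right end (the unknown pivot reaction has zero arm there).
Potted plant: 1.26 × 9.81 = 12.36 N down at 1.97 m → arm 1.97 m, τ = 12.36 × 1.97 = 24.35 N·m counterclockwise.
Speaker: 5.75 × 9.81 = 56.41 N down at 1.44 m → arm 1.44 m, τ = 56.41 × 1.44 = 81.23 N·m counterclockwise.
Weight: 21.1 × 9.81 = 207 N down at 2.535 m → arm 2.535 m, τ = 207 × 2.535 = 524.7 N·m counterclockwise.
Net moment of the loads = 630.3 N·m counterclockwise.
The upward force F acts at the left end, arm 3.23 m, giving F × 3.23 clockwise.
Balancing moments: F × 3.23 = 630.3, giving F = 630.3 / 3.23 = 195 N.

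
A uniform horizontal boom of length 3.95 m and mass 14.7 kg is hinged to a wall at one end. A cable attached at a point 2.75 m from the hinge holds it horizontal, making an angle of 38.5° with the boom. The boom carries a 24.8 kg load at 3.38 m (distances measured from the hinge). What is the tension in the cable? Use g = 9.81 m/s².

T ≈ 647 N

Taking torques about the hinge:
Beam weight: 14.7 × 9.81 = 144.2 N down at 1.975 m → arm 1.975 m, τ = 144.2 × 1.975 = 284.8 N·m clockwise.
Load: 24.8 × 9.81 = 243.3 N down at 3.38 m → arm 3.38 m, τ = 243.3 × 3.38 = 822.4 N·m clockwise.
Total clockwise load moment = 1107 N·m.
The cable tension T acts at 2.75 m; only its component perpendicular to the boom, T sinθ, produces torque. sin 38.5° = 0.6225.
Στ = 0 ⇒ T × 2.75 × 0.6225 = 1107 ⇒ T = 1107 / 1.712 = 647 N.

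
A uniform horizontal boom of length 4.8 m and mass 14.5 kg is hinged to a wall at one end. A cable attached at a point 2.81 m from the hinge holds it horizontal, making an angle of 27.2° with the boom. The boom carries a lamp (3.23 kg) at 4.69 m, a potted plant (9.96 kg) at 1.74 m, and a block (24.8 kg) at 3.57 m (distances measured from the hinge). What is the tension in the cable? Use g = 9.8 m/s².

Sum moments about the hinge (the unknown hinge reaction has zero arm there).
Beam weight: 14.5 × 9.8 = 142.1 N down at 2.4 m → arm 2.4 m, τ = 142.1 × 2.4 = 341 N·m clockwise.
Lamp: 3.23 × 9.8 = 31.65 N down at 4.69 m → arm 4.69 m, τ = 31.65 × 4.69 = 148.4 N·m clockwise.
Potted plant: 9.96 × 9.8 = 97.61 N down at 1.74 m → arm 1.74 m, τ = 97.61 × 1.74 = 169.8 N·m clockwise.
Block: 24.8 × 9.8 = 243 N down at 3.57 m → arm 3.57 m, τ = 243 × 3.57 = 867.5 N·m clockwise.
Total clockwise load moment = 1527 N·m.
The cable tension T acts at 2.81 m; only its component perpendicular to the boom, T sinθ, produces torque. sin 27.2° = 0.4571.
Στ = 0 ⇒ T × 2.81 × 0.4571 = 1527 ⇒ T = 1527 / 1.284 = 1190 N.

T ≈ 1190 N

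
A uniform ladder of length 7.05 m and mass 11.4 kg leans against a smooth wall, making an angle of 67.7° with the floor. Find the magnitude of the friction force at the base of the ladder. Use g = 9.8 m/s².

About the foot of the ladder:
Ladder weight 11.4×9.8 = 111.7 N acts at 3.525 m along the ladder; its horizontal arm is 3.525·cos67.7° = 1.338 m → τ = 149.5 N·m clockwise.
Wall normal N acts horizontally at the top; its moment arm is the height L sinθ = 7.05·sin67.7° = 6.523 m, counterclockwise.
Στ = 0 ⇒ N × 6.523 = 149.5 ⇒ N = 22.9 N.
ΣFx = 0: friction at the foot balances the wall's push, so f = N_wall = 22.9 N.

f ≈ 22.9 N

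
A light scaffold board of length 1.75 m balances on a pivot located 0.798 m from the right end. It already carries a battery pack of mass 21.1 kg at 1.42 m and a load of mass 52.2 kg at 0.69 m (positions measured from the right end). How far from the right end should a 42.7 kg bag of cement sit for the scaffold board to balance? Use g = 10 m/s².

x ≈ 0.623 m from the right end

Take moments about the pivot (at 0.798 m from the right end).
Battery pack: 21.1 × 10 = 211 N down at 1.42 m → arm 0.622 m, τ = 211 × 0.622 = 131.2 N·m counterclockwise.
Load: 52.2 × 10 = 522 N down at 0.69 m → arm 0.108 m, τ = 522 × 0.108 = 56.38 N·m clockwise.
Net moment of existing loads = 74.82 N·m counterclockwise.
The bag of cement weighs 42.7 × 10 = 427 N and must supply an equal clockwise moment, so its lever arm about the pivot is 74.82 / 427 = 0.175 m.
That puts it at 0.798 − 0.175 = 0.623 m from the right end.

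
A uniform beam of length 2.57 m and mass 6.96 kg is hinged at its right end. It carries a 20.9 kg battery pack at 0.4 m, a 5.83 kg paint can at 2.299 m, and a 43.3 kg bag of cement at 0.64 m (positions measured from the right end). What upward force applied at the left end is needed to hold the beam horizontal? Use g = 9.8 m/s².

F ≈ 223 N

Take moments about the right end.
Beam weight: 6.96 × 9.8 = 68.21 N down at 1.285 m → arm 1.285 m, τ = 68.21 × 1.285 = 87.65 N·m counterclockwise.
Battery pack: 20.9 × 9.8 = 204.8 N down at 0.4 m → arm 0.4 m, τ = 204.8 × 0.4 = 81.92 N·m counterclockwise.
Paint can: 5.83 × 9.8 = 57.13 N down at 2.299 m → arm 2.299 m, τ = 57.13 × 2.299 = 131.3 N·m counterclockwise.
Bag of cement: 43.3 × 9.8 = 424.3 N down at 0.64 m → arm 0.64 m, τ = 424.3 × 0.64 = 271.6 N·m counterclockwise.
Net moment of the loads = 572.5 N·m counterclockwise.
The upward force F acts at the left end, arm 2.57 m, giving F × 2.57 clockwise.
Balancing moments: F × 2.57 = 572.5, giving F = 572.5 / 2.57 = 223 N.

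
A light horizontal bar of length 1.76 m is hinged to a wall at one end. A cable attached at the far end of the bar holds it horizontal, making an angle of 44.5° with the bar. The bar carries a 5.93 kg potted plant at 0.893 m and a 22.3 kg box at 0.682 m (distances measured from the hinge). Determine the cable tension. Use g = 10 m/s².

T ≈ 166 N

Take moments about the hinge.
Potted plant: 5.93 × 10 = 59.3 N down at 0.893 m → arm 0.893 m, τ = 59.3 × 0.893 = 52.95 N·m clockwise.
Box: 22.3 × 10 = 223 N down at 0.682 m → arm 0.682 m, τ = 223 × 0.682 = 152.1 N·m clockwise.
Total clockwise load moment = 205.1 N·m.
The cable tension T acts at 1.76 m; only its component perpendicular to the bar, T sinθ, produces torque. sin 44.5° = 0.7009.
Setting net torque to zero: T × 1.76 × 0.7009 = 205.1 → T = 205.1 / 1.234 = 166 N.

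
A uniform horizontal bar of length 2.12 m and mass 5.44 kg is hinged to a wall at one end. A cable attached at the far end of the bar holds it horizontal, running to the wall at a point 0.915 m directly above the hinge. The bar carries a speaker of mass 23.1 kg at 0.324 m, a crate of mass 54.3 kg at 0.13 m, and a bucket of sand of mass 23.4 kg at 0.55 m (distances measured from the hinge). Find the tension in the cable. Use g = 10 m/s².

About the hinge:
Beam weight: 5.44 × 10 = 54.4 N down at 1.06 m → arm 1.06 m, τ = 54.4 × 1.06 = 57.66 N·m clockwise.
Speaker: 23.1 × 10 = 231 N down at 0.324 m → arm 0.324 m, τ = 231 × 0.324 = 74.84 N·m clockwise.
Crate: 54.3 × 10 = 543 N down at 0.13 m → arm 0.13 m, τ = 543 × 0.13 = 70.59 N·m clockwise.
Bucket of sand: 23.4 × 10 = 234 N down at 0.55 m → arm 0.55 m, τ = 234 × 0.55 = 128.7 N·m clockwise.
Total clockwise load moment = 331.8 N·m.
The cable tension T acts at 2.12 m; only its component perpendicular to the bar, T sinθ, produces torque. sinθ = h/√(h²+d²) = 0.915/√(0.915²+2.12²) = 0.3963.
Setting net torque to zero: T × 2.12 × 0.3963 = 331.8 → T = 331.8 / 0.8402 = 395 N.

T ≈ 395 N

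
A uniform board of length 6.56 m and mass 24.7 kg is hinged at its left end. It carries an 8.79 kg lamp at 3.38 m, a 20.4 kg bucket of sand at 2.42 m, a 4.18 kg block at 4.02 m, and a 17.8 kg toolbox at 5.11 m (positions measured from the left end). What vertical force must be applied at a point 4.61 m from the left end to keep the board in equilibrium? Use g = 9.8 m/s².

F ≈ 569 N

Sum moments about the left end (the unknown pivot reaction has zero arm there).
Beam weight: 24.7 × 9.8 = 242.1 N down at 3.28 m → arm 3.28 m, τ = 242.1 × 3.28 = 794.1 N·m clockwise.
Lamp: 8.79 × 9.8 = 86.14 N down at 3.38 m → arm 3.38 m, τ = 86.14 × 3.38 = 291.2 N·m clockwise.
Bucket of sand: 20.4 × 9.8 = 199.9 N down at 2.42 m → arm 2.42 m, τ = 199.9 × 2.42 = 483.8 N·m clockwise.
Block: 4.18 × 9.8 = 40.96 N down at 4.02 m → arm 4.02 m, τ = 40.96 × 4.02 = 164.7 N·m clockwise.
Toolbox: 17.8 × 9.8 = 174.4 N down at 5.11 m → arm 5.11 m, τ = 174.4 × 5.11 = 891.2 N·m clockwise.
Net moment of the loads = 2625 N·m clockwise.
The upward force F acts at a point 4.61 m from the left end, arm 4.61 m, giving F × 4.61 counterclockwise.
Setting net torque to zero: F × 4.61 = 2625 → F = 2625 / 4.61 = 569 N.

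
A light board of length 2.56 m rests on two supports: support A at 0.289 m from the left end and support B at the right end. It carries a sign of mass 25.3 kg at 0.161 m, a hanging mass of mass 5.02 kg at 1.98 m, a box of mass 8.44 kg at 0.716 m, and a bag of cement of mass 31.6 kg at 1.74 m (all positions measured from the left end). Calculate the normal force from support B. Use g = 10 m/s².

R_B ≈ 241 N

Take moments about support A.
Sign: 25.3 × 10 = 253 N down at 0.161 m → arm 0.128 m, τ = 253 × 0.128 = 32.38 N·m counterclockwise.
Hanging mass: 5.02 × 10 = 50.2 N down at 1.98 m → arm 1.691 m, τ = 50.2 × 1.691 = 84.89 N·m clockwise.
Box: 8.44 × 10 = 84.4 N down at 0.716 m → arm 0.427 m, τ = 84.4 × 0.427 = 36.04 N·m clockwise.
Bag of cement: 31.6 × 10 = 316 N down at 1.74 m → arm 1.451 m, τ = 316 × 1.451 = 458.5 N·m clockwise.
Net load moment about support A = 547 N·m clockwise.
Reaction R at support B is upward at 2.56 m, arm 2.271 m → moment R × 2.271 counterclockwise.
For rotational equilibrium, R × 2.271 = 547, so R = 241 N.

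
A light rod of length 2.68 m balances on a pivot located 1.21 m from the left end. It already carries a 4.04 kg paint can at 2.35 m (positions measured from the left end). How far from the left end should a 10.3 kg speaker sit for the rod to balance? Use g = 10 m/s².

About the pivot (at 1.21 m from the left end):
Paint can: 4.04 × 10 = 40.4 N down at 2.35 m → arm 1.14 m, τ = 40.4 × 1.14 = 46.06 N·m clockwise.
Net moment of existing loads = 46.06 N·m clockwise.
The speaker weighs 10.3 × 10 = 103 N and must supply an equal counterclockwise moment, so its lever arm about the pivot is 46.06 / 103 = 0.447 m.
That puts it at 1.21 − 0.447 = 0.763 m from the left end.

x ≈ 0.763 m from the left end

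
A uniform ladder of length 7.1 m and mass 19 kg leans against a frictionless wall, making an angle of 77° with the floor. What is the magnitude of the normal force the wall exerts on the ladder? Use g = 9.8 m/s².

Choose the foot of the ladder as the axis so the floor normal and friction both act there and drop out.
Ladder weight 19×9.8 = 186.2 N acts at 3.55 m along the ladder; its horizontal arm is 3.55·cos77° = 0.7986 m → τ = 148.7 N·m clockwise.
Wall normal N acts horizontally at the top; its moment arm is the height L sinθ = 7.1·sin77° = 6.918 m, counterclockwise.
Setting net torque to zero: N × 6.918 = 148.7 → N = 21.5 N.

N_wall ≈ 21.5 N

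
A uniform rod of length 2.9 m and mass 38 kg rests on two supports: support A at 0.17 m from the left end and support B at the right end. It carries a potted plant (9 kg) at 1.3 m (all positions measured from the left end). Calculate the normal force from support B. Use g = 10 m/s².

Sum moments about support A (its reaction then has zero moment arm).
Beam weight: 38 × 10 = 380 N down at 1.45 m → arm 1.28 m, τ = 380 × 1.28 = 486.4 N·m clockwise.
Potted plant: 9 × 10 = 90 N down at 1.3 m → arm 1.13 m, τ = 90 × 1.13 = 101.7 N·m clockwise.
Net load moment about support A = 588.1 N·m clockwise.
Reaction R at support B is upward at 2.9 m, arm 2.73 m → moment R × 2.73 counterclockwise.
Στ = 0 ⇒ R × 2.73 = 588.1 ⇒ R = 215 N.

R_B ≈ 215 N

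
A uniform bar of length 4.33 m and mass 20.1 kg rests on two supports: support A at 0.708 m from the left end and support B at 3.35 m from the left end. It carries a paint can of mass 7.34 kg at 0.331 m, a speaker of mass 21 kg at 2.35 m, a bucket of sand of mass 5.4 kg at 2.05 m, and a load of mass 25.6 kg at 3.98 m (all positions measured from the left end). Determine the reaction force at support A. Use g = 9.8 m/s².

Sum moments about support B (its reaction then has zero moment arm).
Beam weight: 20.1 × 9.8 = 197 N down at 2.165 m → arm 1.185 m, τ = 197 × 1.185 = 233.4 N·m counterclockwise.
Paint can: 7.34 × 9.8 = 71.93 N down at 0.331 m → arm 3.019 m, τ = 71.93 × 3.019 = 217.2 N·m counterclockwise.
Speaker: 21 × 9.8 = 205.8 N down at 2.35 m → arm 1 m, τ = 205.8 × 1 = 205.8 N·m counterclockwise.
Bucket of sand: 5.4 × 9.8 = 52.92 N down at 2.05 m → arm 1.3 m, τ = 52.92 × 1.3 = 68.8 N·m counterclockwise.
Load: 25.6 × 9.8 = 250.9 N down at 3.98 m → arm 0.63 m, τ = 250.9 × 0.63 = 158.1 N·m clockwise.
Net load moment about support B = 567.1 N·m counterclockwise.
Reaction R at support A is upward at 0.708 m, arm 2.642 m → moment R × 2.642 clockwise.
Στ = 0 ⇒ R × 2.642 = 567.1 ⇒ R = 215 N.

R_A ≈ 215 N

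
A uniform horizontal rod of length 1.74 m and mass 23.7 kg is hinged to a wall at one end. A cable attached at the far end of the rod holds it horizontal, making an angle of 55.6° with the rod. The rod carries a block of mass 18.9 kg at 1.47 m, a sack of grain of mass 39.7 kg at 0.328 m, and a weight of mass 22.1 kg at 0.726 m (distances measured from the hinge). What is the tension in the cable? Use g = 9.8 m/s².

T ≈ 529 N

Take moments about the hinge.
Beam weight: 23.7 × 9.8 = 232.3 N down at 0.87 m → arm 0.87 m, τ = 232.3 × 0.87 = 202.1 N·m clockwise.
Block: 18.9 × 9.8 = 185.2 N down at 1.47 m → arm 1.47 m, τ = 185.2 × 1.47 = 272.2 N·m clockwise.
Sack of grain: 39.7 × 9.8 = 389.1 N down at 0.328 m → arm 0.328 m, τ = 389.1 × 0.328 = 127.6 N·m clockwise.
Weight: 22.1 × 9.8 = 216.6 N down at 0.726 m → arm 0.726 m, τ = 216.6 × 0.726 = 157.3 N·m clockwise.
Total clockwise load moment = 759.2 N·m.
The cable tension T acts at 1.74 m; only its component perpendicular to the rod, T sinθ, produces torque. sin 55.6° = 0.8251.
For rotational equilibrium, T × 1.74 × 0.8251 = 759.2, so T = 759.2 / 1.436 = 529 N.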